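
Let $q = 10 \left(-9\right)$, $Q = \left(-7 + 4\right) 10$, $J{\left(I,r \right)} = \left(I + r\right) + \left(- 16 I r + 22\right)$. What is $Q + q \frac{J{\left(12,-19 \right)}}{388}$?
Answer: $- \frac{170655}{194} \approx -879.67$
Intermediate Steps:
$J{\left(I,r \right)} = 22 + I + r - 16 I r$ ($J{\left(I,r \right)} = \left(I + r\right) - \left(-22 + 16 I r\right) = 22 + I + r - 16 I r$)
$Q = -30$ ($Q = \left(-3\right) 10 = -30$)
$q = -90$
$Q + q \frac{J{\left(12,-19 \right)}}{388} = -30 - 90 \frac{22 + 12 - 19 - 192 \left(-19\right)}{388} = -30 - 90 \left(22 + 12 - 19 + 3648\right) \frac{1}{388} = -30 - 90 \cdot 3663 \cdot \frac{1}{388} = -30 - \frac{164835}{194} = - \frac{170655}{194}$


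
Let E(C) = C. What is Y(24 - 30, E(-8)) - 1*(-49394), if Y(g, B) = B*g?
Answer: 49442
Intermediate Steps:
Y(24 - 30, E(-8)) - 1*(-49394) = -8*(24 - 30) - 1*(-49394) = -8*(-6) + 49394 = 48 + 49394 = 49442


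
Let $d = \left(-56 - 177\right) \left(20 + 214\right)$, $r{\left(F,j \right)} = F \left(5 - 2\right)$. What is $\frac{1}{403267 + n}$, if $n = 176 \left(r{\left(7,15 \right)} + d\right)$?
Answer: $- \frac{1}{9188909} \approx -1.0883 \cdot 10^{-7}$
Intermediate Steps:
$r{\left(F,j \right)} = 3 F$ ($r{\left(F,j \right)} = F 3 = 3 F$)
$d = -54522$ ($d = \left(-233\right) 234 = -54522$)
$n = -9592176$ ($n = 176 \left(3 \cdot 7 - 54522\right) = 176 \left(21 - 54522\right) = 176 \left(-54501\right) = -9592176$)
$\frac{1}{403267 + n} = \frac{1}{403267 - 9592176} = \frac{1}{-9188909} = - \frac{1}{9188909}$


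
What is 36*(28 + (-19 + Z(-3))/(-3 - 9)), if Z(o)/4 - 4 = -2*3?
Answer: 1089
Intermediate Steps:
Z(o) = -8 (Z(o) = 16 + 4*(-2*3) = 16 + 4*(-6) = 16 - 24 = -8)
36*(28 + (-19 + Z(-3))/(-3 - 9)) = 36*(28 + (-19 - 8)/(-3 - 9)) = 36*(28 - 27/(-12)) = 36*(28 - 27*(-1/12)) = 36*(28 + 9/4) = 36*(121/4) = 1089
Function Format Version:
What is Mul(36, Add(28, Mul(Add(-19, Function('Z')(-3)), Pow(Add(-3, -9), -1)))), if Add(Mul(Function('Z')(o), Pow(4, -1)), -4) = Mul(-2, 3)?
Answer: 1089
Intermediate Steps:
Function('Z')(o) = -8 (Function('Z')(o) = Add(16, Mul(4, Mul(-2, 3))) = Add(16, Mul(4, -6)) = Add(16, -24) = -8)
Mul(36, Add(28, Mul(Add(-19, Function('Z')(-3)), Pow(Add(-3, -9), -1)))) = Mul(36, Add(28, Mul(Add(-19, -8), Pow(Add(-3, -9), -1)))) = Mul(36, Add(28, Mul(-27, Pow(-12, -1)))) = Mul(36, Add(28, Mul(-27, Rational(-1, 12)))) = Mul(36, Add(28, Rational(9, 4))) = Mul(36, Rational(121, 4)) = 1089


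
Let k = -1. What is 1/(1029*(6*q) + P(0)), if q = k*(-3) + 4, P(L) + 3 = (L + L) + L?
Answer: 1/43215 ≈ 2.3140e-5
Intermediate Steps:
P(L) = -3 + 3*L (P(L) = -3 + ((L + L) + L) = -3 + (2*L + L) = -3 + 3*L)
q = 7 (q = -1*(-3) + 4 = 3 + 4 = 7)
1/(1029*(6*q) + P(0)) = 1/(1029*(6*7) + (-3 + 3*0)) = 1/(1029*42 + (-3 + 0)) = 1/(43218 - 3) = 1/43215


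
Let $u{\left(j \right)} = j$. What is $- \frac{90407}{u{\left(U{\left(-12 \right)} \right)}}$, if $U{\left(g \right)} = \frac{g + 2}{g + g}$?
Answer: $- \frac{1084884}{5} \approx -2.1698 \cdot 10^{5}$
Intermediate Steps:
$U{\left(g \right)} = \frac{2 + g}{2 g}$
$- \frac{90407}{u{\left(U{\left(-12 \right)} \right)}} = - \frac{90407}{\frac{1}{2} \frac{1}{-12} \left(2 - 12\right)} = - \frac{90407}{\frac{1}{2} \left(- \frac{1}{12}\right) \left(-10\right)} = - \frac{90407}{\frac{5}{12}} = \left(-90407\right) \frac{12}{5} = - \frac{1084884}{5}$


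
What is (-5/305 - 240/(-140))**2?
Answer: 525625/182329 ≈ 2.8828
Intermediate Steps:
(-5/305 - 240/(-140))**2 = (-5*1/305 - 240*(-1/140))**2 = (-1/61 + 12/7)**2 = (725/427)**2 = 525625/182329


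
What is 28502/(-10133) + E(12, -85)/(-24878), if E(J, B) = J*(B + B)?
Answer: -344200718/126044387 ≈ -2.7308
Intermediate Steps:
E(J, B) = 2*B*J (E(J, B) = J*(2*B) = 2*B*J)
28502/(-10133) + E(12, -85)/(-24878) = 28502/(-10133) + (2*(-85)*12)/(-24878) = 28502*(-1/10133) - 2040*(-1/24878) = -28502/10133 + 1020/12439 = -344200718/126044387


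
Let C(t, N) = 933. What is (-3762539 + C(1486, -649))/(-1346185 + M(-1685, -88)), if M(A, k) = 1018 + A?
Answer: 1880803/673426 ≈ 2.7929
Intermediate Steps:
(-3762539 + C(1486, -649))/(-1346185 + M(-1685, -88)) = (-3762539 + 933)/(-1346185 + (1018 - 1685)) = -3761606/(-1346185 - 667) = -3761606/(-1346852) = -3761606*(-1/1346852) = 1880803/673426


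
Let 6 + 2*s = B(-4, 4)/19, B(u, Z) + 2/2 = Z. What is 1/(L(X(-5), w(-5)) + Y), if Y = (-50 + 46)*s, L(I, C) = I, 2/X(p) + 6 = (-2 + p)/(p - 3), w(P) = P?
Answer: 779/8798 ≈ 0.088543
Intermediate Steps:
B(u, Z) = -1 + Z
X(p) = 2/(-6 + (-2 + p)/(-3 + p)) (X(p) = 2/(-6 + (-2 + p)/(p - 3)) = 2/(-6 + (-2 + p)/(-3 + p)))
s = -111/38 (s = -3 + ((-1 + 4)/19)/2 = -3 + (3*(1/19))/2 = -3 + (½)*(3/19) = -3 + 3/38 = -111/38 ≈ -2.9211)
Y = 222/19 (Y = (-50 + 46)*(-111/38) = -4*(-111/38) = 222/19 ≈ 11.684)
1/(L(X(-5), w(-5)) + Y) = 1/(2*(3 - 1*(-5))/(-16 + 5*(-5)) + 222/19) = 1/(2*(3 + 5)/(-16 - 25) + 222/19) = 1/(2*8/(-41) + 222/19) = 1/(2*(-1/41)*8 + 222/19) = 1/(-16/41 + 222/19) = 1/(8798/779) = 779/8798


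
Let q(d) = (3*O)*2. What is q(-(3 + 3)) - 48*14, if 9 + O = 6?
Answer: -690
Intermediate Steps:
O = -3 (O = -9 + 6 = -3)
q(d) = -18 (q(d) = (3*(-3))*2 = -9*2 = -18)
q(-(3 + 3)) - 48*14 = -18 - 48*14 = -18 - 672 = -690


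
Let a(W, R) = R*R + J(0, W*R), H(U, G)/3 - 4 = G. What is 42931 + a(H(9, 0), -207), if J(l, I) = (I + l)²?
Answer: 6256036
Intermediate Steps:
H(U, G) = 12 + 3*G
a(W, R) = R² + R²*W² (a(W, R) = R*R + (W*R + 0)² = R² + (R*W + 0)² = R² + (R*W)² = R² + R²*W²)
42931 + a(H(9, 0), -207) = 42931 + (-207)²*(1 + (12 + 3*0)²) = 42931 + 42849*(1 + (12 + 0)²) = 42931 + 42849*(1 + 12²) = 42931 + 42849*(1 + 144) = 42931 + 42849*145 = 42931 + 6213105 = 6256036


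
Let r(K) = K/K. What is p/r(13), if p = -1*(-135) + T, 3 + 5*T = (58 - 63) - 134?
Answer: 533/5 ≈ 106.60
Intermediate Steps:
T = -142/5 (T = -⅗ + ((58 - 63) - 134)/5 = -⅗ + (-5 - 134)/5 = -⅗ + (⅕)*(-139) = -⅗ - 139/5 = -142/5 ≈ -28.400)
r(K) = 1
p = 533/5 (p = -1*(-135) - 142/5 = 135 - 142/5 = 533/5 ≈ 106.60)
p/r(13) = (533/5)/1 = (533/5)*1 = 533/5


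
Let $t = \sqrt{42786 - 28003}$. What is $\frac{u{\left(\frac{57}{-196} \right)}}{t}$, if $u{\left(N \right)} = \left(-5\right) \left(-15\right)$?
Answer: $\frac{75 \sqrt{14783}}{14783} \approx 0.61685$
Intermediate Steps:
$t = \sqrt{14783} \approx 121.59$
$u{\left(N \right)} = 75$
$\frac{u{\left(\frac{57}{-196} \right)}}{t} = \frac{75}{\sqrt{14783}} = 75 \frac{\sqrt{14783}}{14783} = \frac{75 \sqrt{14783}}{14783}$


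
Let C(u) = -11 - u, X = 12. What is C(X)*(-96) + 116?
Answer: 2324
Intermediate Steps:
C(X)*(-96) + 116 = (-11 - 1*12)*(-96) + 116 = (-11 - 12)*(-96) + 116 = -23*(-96) + 116 = 2208 + 116 = 2324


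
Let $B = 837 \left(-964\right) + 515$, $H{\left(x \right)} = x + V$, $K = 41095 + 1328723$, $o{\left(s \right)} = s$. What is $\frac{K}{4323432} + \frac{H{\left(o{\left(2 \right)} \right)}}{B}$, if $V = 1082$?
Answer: $\frac{183311708911}{581035393916} \approx 0.31549$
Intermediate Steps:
$K = 1369818$
$H{\left(x \right)} = 1082 + x$ ($H{\left(x \right)} = x + 1082 = 1082 + x$)
$B = -806353$ ($B = -806868 + 515 = -806353$)
$\frac{K}{4323432} + \frac{H{\left(o{\left(2 \right)} \right)}}{B} = \frac{1369818}{4323432} + \frac{1082 + 2}{-806353} = 1369818 \cdot \frac{1}{4323432} + 1084 \left(- \frac{1}{806353}\right) = \frac{228303}{720572} - \frac{1084}{806353} = \frac{183311708911}{581035393916}$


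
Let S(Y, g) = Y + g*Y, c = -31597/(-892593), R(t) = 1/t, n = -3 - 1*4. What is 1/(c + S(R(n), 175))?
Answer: -6248151/156875189 ≈ -0.039829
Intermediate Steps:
n = -7 (n = -3 - 4 = -7)
c = 31597/892593 (c = -31597*(-1/892593) = 31597/892593 ≈ 0.035399)
S(Y, g) = Y + Y*g
1/(c + S(R(n), 175)) = 1/(31597/892593 + (1 + 175)/(-7)) = 1/(31597/892593 - ⅐*176) = 1/(31597/892593 - 176/7) = 1/(-156875189/6248151) = -6248151/156875189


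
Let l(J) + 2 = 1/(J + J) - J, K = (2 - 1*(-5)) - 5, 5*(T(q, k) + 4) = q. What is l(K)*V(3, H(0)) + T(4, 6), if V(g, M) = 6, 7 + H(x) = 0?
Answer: -257/10 ≈ -25.700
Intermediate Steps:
T(q, k) = -4 + q/5
H(x) = -7 (H(x) = -7 + 0 = -7)
K = 2 (K = (2 + 5) - 5 = 7 - 5 = 2)
l(J) = -2 + 1/(2*J) - J (l(J) = -2 + (1/(J + J) - J) = -2 + (1/(2*J) - J) = -2 + 1/(2*J) - J)
l(K)*V(3, H(0)) + T(4, 6) = (-2 + (½)/2 - 1*2)*6 + (-4 + (⅕)*4) = (-2 + (½)*(½) - 2)*6 + (-4 + ⅘) = (-2 + ¼ - 2)*6 - 16/5 = -15/4*6 - 16/5 = -45/2 - 16/5 = -257/10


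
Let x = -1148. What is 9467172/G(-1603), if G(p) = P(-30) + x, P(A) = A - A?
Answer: -2366793/287 ≈ -8246.7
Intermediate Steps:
P(A) = 0
G(p) = -1148 (G(p) = 0 - 1148 = -1148)
9467172/G(-1603) = 9467172/(-1148) = 9467172*(-1/1148) = -2366793/287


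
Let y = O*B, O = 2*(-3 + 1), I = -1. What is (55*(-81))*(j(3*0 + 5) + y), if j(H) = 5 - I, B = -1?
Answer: -44550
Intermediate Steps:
O = -4 (O = 2*(-2) = -4)
j(H) = 6 (j(H) = 5 - 1*(-1) = 5 + 1 = 6)
y = 4 (y = -4*(-1) = 4)
(55*(-81))*(j(3*0 + 5) + y) = (55*(-81))*(6 + 4) = -4455*10 = -44550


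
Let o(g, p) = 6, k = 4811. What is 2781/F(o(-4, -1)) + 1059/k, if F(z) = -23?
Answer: -13355034/110653 ≈ -120.69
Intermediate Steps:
2781/F(o(-4, -1)) + 1059/k = 2781/(-23) + 1059/4811 = 2781*(-1/23) + 1059*(1/4811) = -2781/23 + 1059/4811 = -13355034/110653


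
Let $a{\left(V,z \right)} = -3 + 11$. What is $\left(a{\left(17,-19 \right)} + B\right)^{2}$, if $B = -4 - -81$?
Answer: $7225$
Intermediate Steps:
$a{\left(V,z \right)} = 8$
$B = 77$ ($B = -4 + 81 = 77$)
$\left(a{\left(17,-19 \right)} + B\right)^{2} = \left(8 + 77\right)^{2} = 85^{2} = 7225$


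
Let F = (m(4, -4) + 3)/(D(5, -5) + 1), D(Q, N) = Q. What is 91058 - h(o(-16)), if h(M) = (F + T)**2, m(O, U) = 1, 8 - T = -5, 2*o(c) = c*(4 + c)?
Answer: 817841/9 ≈ 90871.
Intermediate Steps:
o(c) = c*(4 + c)/2 (o(c) = (c*(4 + c))/2 = c*(4 + c)/2)
T = 13 (T = 8 - 1*(-5) = 8 + 5 = 13)
F = 2/3 (F = (1 + 3)/(5 + 1) = 4/6 = 4*(1/6) = 2/3 ≈ 0.66667)
h(M) = 1681/9 (h(M) = (2/3 + 13)**2 = (41/3)**2 = 1681/9)
91058 - h(o(-16)) = 91058 - 1*1681/9 = 91058 - 1681/9 = 817841/9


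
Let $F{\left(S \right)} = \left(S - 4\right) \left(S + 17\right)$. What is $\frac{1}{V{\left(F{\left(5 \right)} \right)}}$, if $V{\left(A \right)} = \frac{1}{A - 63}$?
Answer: $-41$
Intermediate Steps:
$F{\left(S \right)} = \left(-4 + S\right) \left(17 + S\right)$
$V{\left(A \right)} = \frac{1}{-63 + A}$
$\frac{1}{V{\left(F{\left(5 \right)} \right)}} = \frac{1}{\frac{1}{-63 + \left(-68 + 5^{2} + 13 \cdot 5\right)}} = \frac{1}{\frac{1}{-63 + \left(-68 + 25 + 65\right)}} = \frac{1}{\frac{1}{-63 + 22}} = \frac{1}{\frac{1}{-41}} = \frac{1}{- \frac{1}{41}} = -41$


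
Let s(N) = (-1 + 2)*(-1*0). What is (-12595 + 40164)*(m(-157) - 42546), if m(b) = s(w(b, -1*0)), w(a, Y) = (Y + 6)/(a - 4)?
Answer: -1172950674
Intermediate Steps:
w(a, Y) = (6 + Y)/(-4 + a)
s(N) = 0 (s(N) = 1*0 = 0)
m(b) = 0
(-12595 + 40164)*(m(-157) - 42546) = (-12595 + 40164)*(0 - 42546) = 27569*(-42546) = -1172950674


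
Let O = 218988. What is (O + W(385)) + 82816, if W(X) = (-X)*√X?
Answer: 301804 - 385*√385 ≈ 2.9425e+5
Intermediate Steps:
W(X) = -X^(3/2)
(O + W(385)) + 82816 = (218988 - 385^(3/2)) + 82816 = (218988 - 385*√385) + 82816 = 301804 - 385*√385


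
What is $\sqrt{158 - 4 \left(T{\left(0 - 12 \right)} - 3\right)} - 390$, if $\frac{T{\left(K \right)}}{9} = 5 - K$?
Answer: $-390 + i \sqrt{442} \approx -390.0 + 21.024 i$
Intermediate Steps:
$T{\left(K \right)} = 45 - 9 K$ ($T{\left(K \right)} = 9 \left(5 - K\right) = 45 - 9 K$)
$\sqrt{158 - 4 \left(T{\left(0 - 12 \right)} - 3\right)} - 390 = \sqrt{158 - 4 \left(\left(45 - 9 \left(0 - 12\right)\right) - 3\right)} - 390 = \sqrt{158 - 4 \left(\left(45 - -108\right) - 3\right)} - 390 = \sqrt{158 - 4 \left(\left(45 + 108\right) - 3\right)} - 390 = \sqrt{158 - 4 \left(153 - 3\right)} - 390 = \sqrt{158 - 600} - 390 = \sqrt{-442} - 390 = i \sqrt{442} - 390 = -390 + i \sqrt{442}$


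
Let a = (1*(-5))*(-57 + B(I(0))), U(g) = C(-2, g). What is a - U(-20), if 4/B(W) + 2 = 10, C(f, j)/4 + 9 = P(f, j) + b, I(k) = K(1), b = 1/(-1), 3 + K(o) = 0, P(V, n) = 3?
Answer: 621/2 ≈ 310.50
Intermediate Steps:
K(o) = -3 (K(o) = -3 + 0 = -3)
b = -1
I(k) = -3
C(f, j) = -28 (C(f, j) = -36 + 4*(3 - 1) = -36 + 4*2 = -36 + 8 = -28)
B(W) = ½ (B(W) = 4/(-2 + 10) = 4/8 = 4*(⅛) = ½)
U(g) = -28
a = 565/2 (a = (1*(-5))*(-57 + ½) = -5*(-113/2) = 565/2 ≈ 282.50)
a - U(-20) = 565/2 - 1*(-28) = 565/2 + 28 = 621/2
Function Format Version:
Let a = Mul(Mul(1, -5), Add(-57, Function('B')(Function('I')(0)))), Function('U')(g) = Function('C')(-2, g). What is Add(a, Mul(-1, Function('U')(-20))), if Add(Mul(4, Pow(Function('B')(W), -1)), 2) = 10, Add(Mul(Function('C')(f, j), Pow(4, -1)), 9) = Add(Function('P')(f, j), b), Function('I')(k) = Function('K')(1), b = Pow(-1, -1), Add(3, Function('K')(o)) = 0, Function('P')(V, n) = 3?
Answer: Rational(621, 2) ≈ 310.50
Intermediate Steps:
Function('K')(o) = -3 (Function('K')(o) = Add(-3, 0) = -3)
b = -1
Function('I')(k) = -3
Function('C')(f, j) = -28 (Function('C')(f, j) = Add(-36, Mul(4, Add(3, -1))) = Add(-36, Mul(4, 2)) = Add(-36, 8) = -28)
Function('B')(W) = Rational(1, 2) (Function('B')(W) = Mul(4, Pow(Add(-2, 10), -1)) = Mul(4, Pow(8, -1)) = Mul(4, Rational(1, 8)) = Rational(1, 2))
Function('U')(g) = -28
a = Rational(565, 2) (a = Mul(Mul(1, -5), Add(-57, Rational(1, 2))) = Mul(-5, Rational(-113, 2)) = Rational(565, 2) ≈ 282.50)
Add(a, Mul(-1, Function('U')(-20))) = Add(Rational(565, 2), Mul(-1, -28)) = Add(Rational(565, 2), 28) = Rational(621, 2)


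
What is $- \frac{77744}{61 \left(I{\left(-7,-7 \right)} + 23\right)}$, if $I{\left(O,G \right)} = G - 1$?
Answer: $- \frac{77744}{915} \approx -84.966$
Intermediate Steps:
$I{\left(O,G \right)} = -1 + G$
$- \frac{77744}{61 \left(I{\left(-7,-7 \right)} + 23\right)} = - \frac{77744}{61 \left(\left(-1 - 7\right) + 23\right)} = - \frac{77744}{61 \left(-8 + 23\right)} = - \frac{77744}{61 \cdot 15} = - \frac{77744}{915}$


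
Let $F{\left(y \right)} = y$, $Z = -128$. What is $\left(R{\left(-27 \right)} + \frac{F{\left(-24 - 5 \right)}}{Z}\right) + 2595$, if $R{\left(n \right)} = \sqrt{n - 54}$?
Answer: $\frac{332189}{128} + 9 i \approx 2595.2 + 9.0 i$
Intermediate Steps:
$R{\left(n \right)} = \sqrt{-54 + n}$
$\left(R{\left(-27 \right)} + \frac{F{\left(-24 - 5 \right)}}{Z}\right) + 2595 = \left(\sqrt{-54 - 27} + \frac{-24 - 5}{-128}\right) + 2595 = \left(\sqrt{-81} - - \frac{29}{128}\right) + 2595 = \left(9 i + \frac{29}{128}\right) + 2595 = \left(\frac{29}{128} + 9 i\right) + 2595 = \frac{332189}{128} + 9 i$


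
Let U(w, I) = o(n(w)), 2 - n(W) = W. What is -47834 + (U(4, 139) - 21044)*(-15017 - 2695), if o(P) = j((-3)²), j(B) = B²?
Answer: 371248822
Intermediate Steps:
n(W) = 2 - W
o(P) = 81 (o(P) = ((-3)²)² = 9² = 81)
U(w, I) = 81
-47834 + (U(4, 139) - 21044)*(-15017 - 2695) = -47834 + (81 - 21044)*(-15017 - 2695) = -47834 - 20963*(-17712) = -47834 + 371296656 = 371248822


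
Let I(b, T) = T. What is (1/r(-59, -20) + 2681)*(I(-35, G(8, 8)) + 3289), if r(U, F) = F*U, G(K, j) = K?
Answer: 10430326557/1180 ≈ 8.8393e+6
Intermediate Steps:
(1/r(-59, -20) + 2681)*(I(-35, G(8, 8)) + 3289) = (1/(-20*(-59)) + 2681)*(8 + 3289) = (1/1180 + 2681)*3297 = (3163581/1180)*3297 = 10430326557/1180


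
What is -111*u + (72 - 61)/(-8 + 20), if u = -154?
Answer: 205139/12 ≈ 17095.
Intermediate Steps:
-111*u + (72 - 61)/(-8 + 20) = -111*(-154) + (72 - 61)/(-8 + 20) = 17094 + 11/12 = 205139/12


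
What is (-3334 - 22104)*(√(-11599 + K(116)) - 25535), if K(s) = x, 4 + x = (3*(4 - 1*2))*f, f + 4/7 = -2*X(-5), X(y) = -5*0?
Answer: 649559330 - 3634*I*√568715 ≈ 6.4956e+8 - 2.7405e+6*I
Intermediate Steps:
X(y) = 0
f = -4/7 (f = -4/7 - 2*0 = -4/7 + 0 = -4/7 ≈ -0.57143)
x = -52/7 (x = -4 + (3*(4 - 1*2))*(-4/7) = -4 + (3*(4 - 2))*(-4/7) = -4 + (3*2)*(-4/7) = -4 + 6*(-4/7) = -4 - 24/7 = -52/7 ≈ -7.4286)
K(s) = -52/7
(-3334 - 22104)*(√(-11599 + K(116)) - 25535) = (-3334 - 22104)*(√(-11599 - 52/7) - 25535) = -25438*(√(-81245/7) - 25535) = -25438*(I*√568715/7 - 25535) = -25438*(-25535 + I*√568715/7) = 649559330 - 3634*I*√568715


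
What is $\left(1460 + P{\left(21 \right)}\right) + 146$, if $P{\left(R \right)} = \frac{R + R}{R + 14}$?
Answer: $\frac{8036}{5} \approx 1607.2$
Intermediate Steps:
$P{\left(R \right)} = \frac{2 R}{14 + R}$
$\left(1460 + P{\left(21 \right)}\right) + 146 = \left(1460 + 2 \cdot 21 \frac{1}{14 + 21}\right) + 146 = \left(1460 + 2 \cdot 21 \cdot \frac{1}{35}\right) + 146 = \left(1460 + \frac{6}{5}\right) + 146 = \frac{7306}{5} + 146 = \frac{8036}{5}$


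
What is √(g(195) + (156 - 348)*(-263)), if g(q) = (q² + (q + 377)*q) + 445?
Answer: √200506 ≈ 447.78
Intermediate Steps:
g(q) = 445 + q² + q*(377 + q) (g(q) = (q² + (377 + q)*q) + 445 = (q² + q*(377 + q)) + 445 = 445 + q² + q*(377 + q))
√(g(195) + (156 - 348)*(-263)) = √((445 + 2*195² + 377*195) + (156 - 348)*(-263)) = √((445 + 2*38025 + 73515) - 192*(-263)) = √((445 + 76050 + 73515) + 50496) = √(150010 + 50496) = √200506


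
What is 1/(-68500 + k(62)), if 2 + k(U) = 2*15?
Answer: -1/68472 ≈ -1.4605e-5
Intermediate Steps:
k(U) = 28 (k(U) = -2 + 2*15 = -2 + 30 = 28)
1/(-68500 + k(62)) = 1/(-68500 + 28) = 1/(-68472) = -1/68472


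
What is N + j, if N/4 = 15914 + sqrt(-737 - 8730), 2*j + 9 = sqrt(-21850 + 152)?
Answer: 127303/2 + I*sqrt(21698)/2 + 4*I*sqrt(9467) ≈ 63652.0 + 462.85*I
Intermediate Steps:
j = -9/2 + I*sqrt(21698)/2 (j = -9/2 + sqrt(-21850 + 152)/2 = -9/2 + sqrt(-21698)/2 = -9/2 + (I*sqrt(21698))/2 = -9/2 + I*sqrt(21698)/2 ≈ -4.5 + 73.651*I)
N = 63656 + 4*I*sqrt(9467) (N = 4*(15914 + sqrt(-737 - 8730)) = 4*(15914 + sqrt(-9467)) = 4*(15914 + I*sqrt(9467)) = 63656 + 4*I*sqrt(9467) ≈ 63656.0 + 389.19*I)
N + j = (63656 + 4*I*sqrt(9467)) + (-9/2 + I*sqrt(21698)/2) = 127303/2 + I*sqrt(21698)/2 + 4*I*sqrt(9467)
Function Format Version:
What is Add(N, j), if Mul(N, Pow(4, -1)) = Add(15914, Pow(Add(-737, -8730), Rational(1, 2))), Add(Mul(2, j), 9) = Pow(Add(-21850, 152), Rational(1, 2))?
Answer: Add(Rational(127303, 2), Mul(Rational(1, 2), I, Pow(21698, Rational(1, 2))), Mul(4, I, Pow(9467, Rational(1, 2)))) ≈ Add(63652., Mul(462.85, I))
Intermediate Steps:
j = Add(Rational(-9, 2), Mul(Rational(1, 2), I, Pow(21698, Rational(1, 2)))) (j = Add(Rational(-9, 2), Mul(Rational(1, 2), Pow(Add(-21850, 152), Rational(1, 2)))) = Add(Rational(-9, 2), Mul(Rational(1, 2), Pow(-21698, Rational(1, 2)))) = Add(Rational(-9, 2), Mul(Rational(1, 2), Mul(I, Pow(21698, Rational(1, 2))))) = Add(Rational(-9, 2), Mul(Rational(1, 2), I, Pow(21698, Rational(1, 2)))) ≈ Add(-4.5000, Mul(73.651, I)))
N = Add(63656, Mul(4, I, Pow(9467, Rational(1, 2)))) (N = Mul(4, Add(15914, Pow(Add(-737, -8730), Rational(1, 2)))) = Mul(4, Add(15914, Pow(-9467, Rational(1, 2)))) = Mul(4, Add(15914, Mul(I, Pow(9467, Rational(1, 2))))) = Add(63656, Mul(4, I, Pow(9467, Rational(1, 2)))) ≈ Add(63656., Mul(389.19, I)))
Add(N, j) = Add(Add(63656, Mul(4, I, Pow(9467, Rational(1, 2)))), Add(Rational(-9, 2), Mul(Rational(1, 2), I, Pow(21698, Rational(1, 2))))) = Add(Rational(127303, 2), Mul(Rational(1, 2), I, Pow(21698, Rational(1, 2))), Mul(4, I, Pow(9467, Rational(1, 2))))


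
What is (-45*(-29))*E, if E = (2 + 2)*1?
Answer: 5220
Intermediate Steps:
E = 4 (E = 4*1 = 4)
(-45*(-29))*E = -45*(-29)*4 = 1305*4 = 5220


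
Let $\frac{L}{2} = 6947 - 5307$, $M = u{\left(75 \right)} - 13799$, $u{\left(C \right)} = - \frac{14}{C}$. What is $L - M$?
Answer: $\frac{1280939}{75} \approx 17079.0$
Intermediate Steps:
$M = - \frac{1034939}{75}$ ($M = - \frac{14}{75} - 13799 = - \frac{1034939}{75} \approx -13799.0$)
$L = 3280$ ($L = 2 \left(6947 - 5307\right) = 2 \cdot 1640 = 3280$)
$L - M = 3280 - - \frac{1034939}{75} = 3280 + \frac{1034939}{75} = \frac{1280939}{75}$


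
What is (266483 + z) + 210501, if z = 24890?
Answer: 501874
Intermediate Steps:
(266483 + z) + 210501 = (266483 + 24890) + 210501 = 291373 + 210501 = 501874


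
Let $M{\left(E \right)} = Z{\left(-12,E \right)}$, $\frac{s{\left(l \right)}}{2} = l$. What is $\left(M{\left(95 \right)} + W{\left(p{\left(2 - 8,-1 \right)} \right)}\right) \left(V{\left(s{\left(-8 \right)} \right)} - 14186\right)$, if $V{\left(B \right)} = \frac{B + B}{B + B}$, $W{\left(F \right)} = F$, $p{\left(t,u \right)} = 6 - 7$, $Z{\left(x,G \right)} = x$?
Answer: $184405$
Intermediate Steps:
$s{\left(l \right)} = 2 l$
$p{\left(t,u \right)} = -1$
$M{\left(E \right)} = -12$
$V{\left(B \right)} = 1$ ($V{\left(B \right)} = \frac{2 B}{2 B} = 2 B \frac{1}{2 B} = 1$)
$\left(M{\left(95 \right)} + W{\left(p{\left(2 - 8,-1 \right)} \right)}\right) \left(V{\left(s{\left(-8 \right)} \right)} - 14186\right) = \left(-12 - 1\right) \left(1 - 14186\right) = \left(-13\right) \left(-14185\right) = 184405$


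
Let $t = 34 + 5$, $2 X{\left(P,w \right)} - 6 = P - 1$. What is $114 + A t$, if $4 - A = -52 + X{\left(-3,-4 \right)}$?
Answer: $2259$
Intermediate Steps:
$X{\left(P,w \right)} = \frac{5}{2} + \frac{P}{2}$ ($X{\left(P,w \right)} = 3 + \frac{P - 1}{2} = 3 + \frac{-1 + P}{2} = 3 + \left(- \frac{1}{2} + \frac{P}{2}\right) = \frac{5}{2} + \frac{P}{2}$)
$t = 39$
$A = 55$ ($A = 4 - \left(-52 + \left(\frac{5}{2} + \frac{1}{2} \left(-3\right)\right)\right) = 4 - \left(-52 + \left(\frac{5}{2} - \frac{3}{2}\right)\right) = 4 - \left(-52 + 1\right) = 4 - -51 = 4 + 51 = 55$)
$114 + A t = 114 + 55 \cdot 39 = 114 + 2145 = 2259$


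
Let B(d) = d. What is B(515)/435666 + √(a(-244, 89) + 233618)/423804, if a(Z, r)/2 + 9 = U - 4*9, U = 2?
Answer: 515/435666 + √6487/70634 ≈ 0.0023224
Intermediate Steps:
a(Z, r) = -86 (a(Z, r) = -18 + 2*(2 - 4*9) = -18 + 2*(2 - 36) = -18 + 2*(-34) = -18 - 68 = -86)
B(515)/435666 + √(a(-244, 89) + 233618)/423804 = 515/435666 + √(-86 + 233618)/423804 = 515*(1/435666) + √233532*(1/423804) = 515/435666 + (6*√6487)*(1/423804) = 515/435666 + √6487/70634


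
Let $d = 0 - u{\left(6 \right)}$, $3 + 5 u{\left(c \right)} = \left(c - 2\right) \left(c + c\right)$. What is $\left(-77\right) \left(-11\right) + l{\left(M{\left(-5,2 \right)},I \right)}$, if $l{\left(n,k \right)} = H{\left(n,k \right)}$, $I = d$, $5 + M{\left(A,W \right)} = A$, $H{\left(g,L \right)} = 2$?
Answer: $849$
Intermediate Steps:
$M{\left(A,W \right)} = -5 + A$
$u{\left(c \right)} = - \frac{3}{5} + \frac{2 c \left(-2 + c\right)}{5}$ ($u{\left(c \right)} = - \frac{3}{5} + \frac{\left(c - 2\right) \left(c + c\right)}{5} = - \frac{3}{5} + \frac{\left(-2 + c\right) 2 c}{5} = - \frac{3}{5} + \frac{2 c \left(-2 + c\right)}{5}$)
$d = -9$ ($d = 0 - \left(- \frac{3}{5} - \frac{24}{5} + \frac{2 \cdot 6^{2}}{5}\right) = 0 - \left(- \frac{3}{5} - \frac{24}{5} + \frac{2}{5} \cdot 36\right) = 0 - \left(- \frac{3}{5} - \frac{24}{5} + \frac{72}{5}\right) = 0 - 9 = -9$)
$I = -9$
$l{\left(n,k \right)} = 2$
$\left(-77\right) \left(-11\right) + l{\left(M{\left(-5,2 \right)},I \right)} = \left(-77\right) \left(-11\right) + 2 = 847 + 2 = 849$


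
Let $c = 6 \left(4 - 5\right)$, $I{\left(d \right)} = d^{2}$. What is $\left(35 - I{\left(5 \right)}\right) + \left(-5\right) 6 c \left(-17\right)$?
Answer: $-3050$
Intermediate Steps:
$c = -6$ ($c = 6 \left(-1\right) = -6$)
$\left(35 - I{\left(5 \right)}\right) + \left(-5\right) 6 c \left(-17\right) = \left(35 - 5^{2}\right) + \left(-5\right) 6 \left(-6\right) \left(-17\right) = \left(35 - 25\right) + \left(-30\right) \left(-6\right) \left(-17\right) = \left(35 - 25\right) + 180 \left(-17\right) = 10 - 3060 = -3050$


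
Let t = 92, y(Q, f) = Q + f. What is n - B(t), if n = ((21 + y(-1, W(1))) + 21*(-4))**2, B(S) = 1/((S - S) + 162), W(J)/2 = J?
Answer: 622727/162 ≈ 3844.0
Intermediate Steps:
W(J) = 2*J
B(S) = 1/162 (B(S) = 1/(0 + 162) = 1/162)
n = 3844 (n = ((21 + (-1 + 2*1)) + 21*(-4))**2 = ((21 + (-1 + 2)) - 84)**2 = ((21 + 1) - 84)**2 = (22 - 84)**2 = (-62)**2 = 3844)
n - B(t) = 3844 - 1*1/162 = 3844 - 1/162 = 622727/162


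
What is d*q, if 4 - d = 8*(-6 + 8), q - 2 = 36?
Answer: -456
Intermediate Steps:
q = 38 (q = 2 + 36 = 38)
d = -12 (d = 4 - 8*(-6 + 8) = 4 - 8*2 = 4 - 1*16 = 4 - 16 = -12)
d*q = -12*38 = -456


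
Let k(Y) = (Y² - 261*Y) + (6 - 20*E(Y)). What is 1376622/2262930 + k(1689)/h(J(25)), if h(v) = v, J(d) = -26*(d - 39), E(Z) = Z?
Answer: 448501304679/68642210 ≈ 6533.9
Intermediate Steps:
J(d) = 1014 - 26*d (J(d) = -26*(-39 + d) = 1014 - 26*d)
k(Y) = 6 + Y² - 281*Y (k(Y) = (Y² - 261*Y) + (6 - 20*Y) = 6 + Y² - 281*Y)
1376622/2262930 + k(1689)/h(J(25)) = 1376622/2262930 + (6 + 1689² - 281*1689)/(1014 - 26*25) = 1376622*(1/2262930) + (6 + 2852721 - 474609)/(1014 - 650) = 229437/377155 + 2378118/364 = 229437/377155 + 2378118*(1/364) = 229437/377155 + 1189059/182 = 448501304679/68642210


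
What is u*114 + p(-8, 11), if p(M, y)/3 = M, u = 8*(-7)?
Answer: -6408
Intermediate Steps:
u = -56
p(M, y) = 3*M
u*114 + p(-8, 11) = -56*114 + 3*(-8) = -6384 - 24 = -6408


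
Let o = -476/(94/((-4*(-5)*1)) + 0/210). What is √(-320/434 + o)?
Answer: 74*I*√1937810/10199 ≈ 10.1*I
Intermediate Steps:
o = -4760/47 (o = -476/(94/((20*1)) + 0*(1/210)) = -476/(94/20 + 0) = -476/(94*(1/20) + 0) = -476/(47/10 + 0) = -476/47/10 = -476*10/47 = -4760/47 ≈ -101.28)
√(-320/434 + o) = √(-320/434 - 4760/47) = √(-320*1/434 - 4760/47) = √(-160/217 - 4760/47) = √(-1040440/10199) = 74*I*√1937810/10199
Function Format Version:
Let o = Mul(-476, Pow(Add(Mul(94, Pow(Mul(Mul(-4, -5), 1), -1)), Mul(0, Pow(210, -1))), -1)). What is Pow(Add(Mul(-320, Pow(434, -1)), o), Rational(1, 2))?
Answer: Mul(Rational(74, 10199), I, Pow(1937810, Rational(1, 2))) ≈ Mul(10.100, I)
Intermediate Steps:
o = Rational(-4760, 47) (o = Mul(-476, Pow(Add(Mul(94, Pow(Mul(20, 1), -1)), Mul(0, Rational(1, 210))), -1)) = Mul(-476, Pow(Add(Mul(94, Pow(20, -1)), 0), -1)) = Mul(-476, Pow(Add(Mul(94, Rational(1, 20)), 0), -1)) = Mul(-476, Pow(Add(Rational(47, 10), 0), -1)) = Mul(-476, Pow(Rational(47, 10), -1)) = Mul(-476, Rational(10, 47)) = Rational(-4760, 47) ≈ -101.28)
Pow(Add(Mul(-320, Pow(434, -1)), o), Rational(1, 2)) = Pow(Add(Mul(-320, Pow(434, -1)), Rational(-4760, 47)), Rational(1, 2)) = Pow(Add(Mul(-320, Rational(1, 434)), Rational(-4760, 47)), Rational(1, 2)) = Pow(Add(Rational(-160, 217), Rational(-4760, 47)), Rational(1, 2)) = Pow(Rational(-1040440, 10199), Rational(1, 2)) = Mul(Rational(74, 10199), I, Pow(1937810, Rational(1, 2)))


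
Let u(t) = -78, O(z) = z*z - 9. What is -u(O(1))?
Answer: 78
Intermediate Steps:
O(z) = -9 + z**2 (O(z) = z**2 - 9 = -9 + z**2)
-u(O(1)) = -1*(-78) = 78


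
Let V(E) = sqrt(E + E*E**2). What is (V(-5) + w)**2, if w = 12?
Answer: (12 + I*sqrt(130))**2 ≈ 14.0 + 273.64*I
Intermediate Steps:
V(E) = sqrt(E + E**3)
(V(-5) + w)**2 = (sqrt(-5 + (-5)**3) + 12)**2 = (sqrt(-5 - 125) + 12)**2 = (sqrt(-130) + 12)**2 = (I*sqrt(130) + 12)**2 = (12 + I*sqrt(130))**2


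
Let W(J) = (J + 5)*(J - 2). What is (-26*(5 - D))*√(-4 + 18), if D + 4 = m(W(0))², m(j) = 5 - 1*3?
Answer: -130*√14 ≈ -486.42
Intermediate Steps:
W(J) = (-2 + J)*(5 + J) (W(J) = (5 + J)*(-2 + J) = (-2 + J)*(5 + J))
m(j) = 2 (m(j) = 5 - 3 = 2)
D = 0 (D = -4 + 2² = -4 + 4 = 0)
(-26*(5 - D))*√(-4 + 18) = (-26*(5 - 1*0))*√(-4 + 18) = (-26*(5 + 0))*√14 = (-26*5)*√14 = -130*√14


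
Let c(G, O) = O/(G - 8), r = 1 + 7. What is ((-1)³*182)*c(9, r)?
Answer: -1456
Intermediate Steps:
r = 8
c(G, O) = O/(-8 + G)
((-1)³*182)*c(9, r) = ((-1)³*182)*(8/(-8 + 9)) = (-1*182)*(8/1) = -1456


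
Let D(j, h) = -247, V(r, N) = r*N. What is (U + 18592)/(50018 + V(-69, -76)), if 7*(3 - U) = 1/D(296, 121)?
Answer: 16075378/47773999 ≈ 0.33649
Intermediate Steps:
V(r, N) = N*r
U = 5188/1729 (U = 3 - ⅐/(-247) = 3 - ⅐*(-1/247) = 3 + 1/1729 = 5188/1729 ≈ 3.0006)
(U + 18592)/(50018 + V(-69, -76)) = (5188/1729 + 18592)/(50018 - 76*(-69)) = 32150756/(1729*(50018 + 5244)) = (32150756/1729)/55262 = (32150756/1729)*(1/55262) = 16075378/47773999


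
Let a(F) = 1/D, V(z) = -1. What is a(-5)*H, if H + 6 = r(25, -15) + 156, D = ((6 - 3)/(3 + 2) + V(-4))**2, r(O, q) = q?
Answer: 3375/4 ≈ 843.75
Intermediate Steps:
D = 4/25 (D = ((6 - 3)/(3 + 2) - 1)**2 = (3/5 - 1)**2 = (-2/5)**2 = 4/25 ≈ 0.16000)
H = 135 (H = -6 + (-15 + 156) = -6 + 141 = 135)
a(F) = 25/4 (a(F) = 1/(4/25) = 25/4)
a(-5)*H = (25/4)*135 = 3375/4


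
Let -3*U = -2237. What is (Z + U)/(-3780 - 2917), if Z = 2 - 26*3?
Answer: -2009/20091 ≈ -0.099995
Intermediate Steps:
U = 2237/3 (U = -⅓*(-2237) = 2237/3 ≈ 745.67)
Z = -76 (Z = 2 - 78 = -76)
(Z + U)/(-3780 - 2917) = (-76 + 2237/3)/(-3780 - 2917) = (2009/3)/(-6697) = (2009/3)*(-1/6697) = -2009/20091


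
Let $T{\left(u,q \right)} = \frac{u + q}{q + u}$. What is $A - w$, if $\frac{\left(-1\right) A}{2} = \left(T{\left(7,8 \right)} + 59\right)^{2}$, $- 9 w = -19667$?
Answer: $- \frac{84467}{9} \approx -9385.2$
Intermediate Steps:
$T{\left(u,q \right)} = 1$ ($T{\left(u,q \right)} = \frac{q + u}{q + u} = 1$)
$w = \frac{19667}{9}$ ($w = \left(- \frac{1}{9}\right) \left(-19667\right) = \frac{19667}{9} \approx 2185.2$)
$A = -7200$ ($A = - 2 \left(1 + 59\right)^{2} = - 2 \cdot 60^{2} = \left(-2\right) 3600 = -7200$)
$A - w = -7200 - \frac{19667}{9} = - \frac{84467}{9}$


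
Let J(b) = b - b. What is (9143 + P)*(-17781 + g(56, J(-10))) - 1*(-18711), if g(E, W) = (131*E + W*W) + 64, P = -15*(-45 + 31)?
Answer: -97074782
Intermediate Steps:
J(b) = 0
P = 210 (P = -15*(-14) = 210)
g(E, W) = 64 + W² + 131*E (g(E, W) = (131*E + W²) + 64 = (W² + 131*E) + 64 = 64 + W² + 131*E)
(9143 + P)*(-17781 + g(56, J(-10))) - 1*(-18711) = (9143 + 210)*(-17781 + (64 + 0² + 131*56)) - 1*(-18711) = 9353*(-17781 + (64 + 0 + 7336)) + 18711 = 9353*(-17781 + 7400) + 18711 = 9353*(-10381) + 18711 = -97093493 + 18711 = -97074782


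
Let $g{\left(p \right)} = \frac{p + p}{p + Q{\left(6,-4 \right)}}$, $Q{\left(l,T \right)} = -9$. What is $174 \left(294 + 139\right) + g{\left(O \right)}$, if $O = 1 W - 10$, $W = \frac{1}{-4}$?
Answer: $\frac{5801416}{77} \approx 75343.0$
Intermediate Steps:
$W = - \frac{1}{4} \approx -0.25$
$O = - \frac{41}{4}$ ($O = 1 \left(- \frac{1}{4}\right) - 10 = - \frac{1}{4} - 10 = - \frac{41}{4} \approx -10.25$)
$g{\left(p \right)} = \frac{2 p}{-9 + p}$ ($g{\left(p \right)} = \frac{p + p}{p - 9} = \frac{2 p}{-9 + p}$)
$174 \left(294 + 139\right) + g{\left(O \right)} = 174 \left(294 + 139\right) + 2 \left(- \frac{41}{4}\right) \frac{1}{-9 - \frac{41}{4}} = 174 \cdot 433 + 2 \left(- \frac{41}{4}\right) \frac{1}{- \frac{77}{4}} = 75342 + 2 \left(- \frac{41}{4}\right) \left(- \frac{4}{77}\right) = 75342 + \frac{82}{77} = \frac{5801416}{77}$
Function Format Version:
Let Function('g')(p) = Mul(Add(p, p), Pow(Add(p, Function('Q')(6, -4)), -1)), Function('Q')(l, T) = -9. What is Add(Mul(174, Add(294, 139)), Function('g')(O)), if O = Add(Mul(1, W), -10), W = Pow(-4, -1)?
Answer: Rational(5801416, 77) ≈ 75343.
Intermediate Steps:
W = Rational(-1, 4) ≈ -0.25000
O = Rational(-41, 4) (O = Add(Mul(1, Rational(-1, 4)), -10) = Add(Rational(-1, 4), -10) = Rational(-41, 4) ≈ -10.250)
Function('g')(p) = Mul(2, p, Pow(Add(-9, p), -1)) (Function('g')(p) = Mul(Add(p, p), Pow(Add(p, -9), -1)) = Mul(Mul(2, p), Pow(Add(-9, p), -1)) = Mul(2, p, Pow(Add(-9, p), -1)))
Add(Mul(174, Add(294, 139)), Function('g')(O)) = Add(Mul(174, Add(294, 139)), Mul(2, Rational(-41, 4), Pow(Add(-9, Rational(-41, 4)), -1))) = Add(Mul(174, 433), Mul(2, Rational(-41, 4), Pow(Rational(-77, 4), -1))) = Add(75342, Mul(2, Rational(-41, 4), Rational(-4, 77))) = Add(75342, Rational(82, 77)) = Rational(5801416, 77)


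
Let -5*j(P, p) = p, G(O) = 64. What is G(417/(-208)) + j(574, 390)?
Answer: -14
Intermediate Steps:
j(P, p) = -p/5
G(417/(-208)) + j(574, 390) = 64 - 1/5*390 = 64 - 78 = -14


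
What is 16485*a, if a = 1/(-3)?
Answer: -5495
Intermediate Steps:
a = -1/3 ≈ -0.33333
16485*a = 16485*(-1/3) = -5495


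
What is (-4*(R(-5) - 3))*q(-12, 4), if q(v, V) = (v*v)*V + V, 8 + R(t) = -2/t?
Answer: 24592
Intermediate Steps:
R(t) = -8 - 2/t
q(v, V) = V + V*v**2 (q(v, V) = v**2*V + V = V*v**2 + V = V + V*v**2)
(-4*(R(-5) - 3))*q(-12, 4) = (-4*((-8 - 2/(-5)) - 3))*(4*(1 + (-12)**2)) = (-4*((-8 - 2*(-1/5)) - 3))*(4*(1 + 144)) = (-4*((-8 + 2/5) - 3))*(4*145) = -4*(-38/5 - 3)*580 = -4*(-53/5)*580 = (212/5)*580 = 24592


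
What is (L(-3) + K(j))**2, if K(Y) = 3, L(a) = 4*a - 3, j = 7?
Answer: 144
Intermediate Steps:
L(a) = -3 + 4*a
(L(-3) + K(j))**2 = ((-3 + 4*(-3)) + 3)**2 = ((-3 - 12) + 3)**2 = (-15 + 3)**2 = (-12)**2 = 144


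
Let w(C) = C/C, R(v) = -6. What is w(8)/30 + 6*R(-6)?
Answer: -1079/30 ≈ -35.967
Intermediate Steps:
w(C) = 1
w(8)/30 + 6*R(-6) = 1/30 + 6*(-6) = 1*(1/30) - 36 = 1/30 - 36 = -1079/30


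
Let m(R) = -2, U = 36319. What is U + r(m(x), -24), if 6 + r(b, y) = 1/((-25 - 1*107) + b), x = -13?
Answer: 4865941/134 ≈ 36313.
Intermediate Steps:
r(b, y) = -6 + 1/(-132 + b) (r(b, y) = -6 + 1/((-25 - 1*107) + b) = -6 + 1/((-25 - 107) + b) = -6 + 1/(-132 + b))
U + r(m(x), -24) = 36319 + (793 - 6*(-2))/(-132 - 2) = 36319 + (793 + 12)/(-134) = 36319 - 1/134*805 = 36319 - 805/134 = 4865941/134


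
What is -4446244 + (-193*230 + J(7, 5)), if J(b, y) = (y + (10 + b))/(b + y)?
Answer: -26943793/6 ≈ -4.4906e+6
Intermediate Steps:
J(b, y) = (10 + b + y)/(b + y)
-4446244 + (-193*230 + J(7, 5)) = -4446244 + (-193*230 + (10 + 7 + 5)/(7 + 5)) = -4446244 + (-44390 + 22/12) = -4446244 + (-44390 + (1/12)*22) = -4446244 + (-44390 + 11/6) = -4446244 - 266329/6 = -26943793/6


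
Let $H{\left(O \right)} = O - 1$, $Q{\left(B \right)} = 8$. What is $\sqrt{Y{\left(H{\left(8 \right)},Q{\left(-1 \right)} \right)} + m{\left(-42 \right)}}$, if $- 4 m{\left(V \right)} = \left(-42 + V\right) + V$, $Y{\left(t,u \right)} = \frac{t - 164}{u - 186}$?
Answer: $\frac{\sqrt{256498}}{89} \approx 5.6905$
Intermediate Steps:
$H{\left(O \right)} = -1 + O$ ($H{\left(O \right)} = O - 1 = -1 + O$)
$Y{\left(t,u \right)} = \frac{-164 + t}{-186 + u}$
$m{\left(V \right)} = \frac{21}{2} - \frac{V}{2}$ ($m{\left(V \right)} = - \frac{\left(-42 + V\right) + V}{4} = - \frac{-42 + 2 V}{4} = \frac{21}{2} - \frac{V}{2}$)
$\sqrt{Y{\left(H{\left(8 \right)},Q{\left(-1 \right)} \right)} + m{\left(-42 \right)}} = \sqrt{\frac{-164 + \left(-1 + 8\right)}{-186 + 8} + \left(\frac{21}{2} - -21\right)} = \sqrt{\frac{-164 + 7}{-178} + \left(\frac{21}{2} + 21\right)} = \sqrt{\left(- \frac{1}{178}\right) \left(-157\right) + \frac{63}{2}} = \sqrt{\frac{157}{178} + \frac{63}{2}} = \sqrt{\frac{2882}{89}} = \frac{\sqrt{256498}}{89}$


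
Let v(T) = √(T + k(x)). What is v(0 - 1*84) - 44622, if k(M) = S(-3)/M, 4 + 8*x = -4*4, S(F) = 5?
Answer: -44622 + I*√86 ≈ -44622.0 + 9.2736*I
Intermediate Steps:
x = -5/2 (x = -½ + (-4*4)/8 = -½ + (⅛)*(-16) = -½ - 2 = -5/2 ≈ -2.5000)
k(M) = 5/M
v(T) = √(-2 + T) (v(T) = √(T + 5/(-5/2)) = √(T + 5*(-⅖)) = √(T - 2) = √(-2 + T))
v(0 - 1*84) - 44622 = √(-2 + (0 - 1*84)) - 44622 = √(-2 + (0 - 84)) - 44622 = √(-2 - 84) - 44622 = √(-86) - 44622 = I*√86 - 44622 = -44622 + I*√86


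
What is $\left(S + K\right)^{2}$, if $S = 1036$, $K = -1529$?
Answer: $243049$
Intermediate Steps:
$\left(S + K\right)^{2} = \left(1036 - 1529\right)^{2} = \left(-493\right)^{2} = 243049$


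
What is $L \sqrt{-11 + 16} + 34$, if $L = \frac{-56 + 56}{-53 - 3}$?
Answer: $34$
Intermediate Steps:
$L = 0$ ($L = \frac{0}{-56} = 0 \left(- \frac{1}{56}\right) = 0$)
$L \sqrt{-11 + 16} + 34 = 0 \sqrt{-11 + 16} + 34 = 0 \sqrt{5} + 34 = 0 + 34 = 34$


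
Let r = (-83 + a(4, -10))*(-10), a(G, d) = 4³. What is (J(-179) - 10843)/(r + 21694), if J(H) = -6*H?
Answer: -9769/21884 ≈ -0.44640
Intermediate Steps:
a(G, d) = 64
r = 190 (r = (-83 + 64)*(-10) = -19*(-10) = 190)
(J(-179) - 10843)/(r + 21694) = (-6*(-179) - 10843)/(190 + 21694) = (1074 - 10843)/21884 = -9769*1/21884 = -9769/21884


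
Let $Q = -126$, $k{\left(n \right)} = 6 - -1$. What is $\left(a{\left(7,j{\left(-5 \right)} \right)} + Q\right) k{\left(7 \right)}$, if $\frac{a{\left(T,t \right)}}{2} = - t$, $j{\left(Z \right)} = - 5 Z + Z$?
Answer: $-1162$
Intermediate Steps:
$j{\left(Z \right)} = - 4 Z$
$a{\left(T,t \right)} = - 2 t$ ($a{\left(T,t \right)} = 2 \left(- t\right) = - 2 t$)
$k{\left(n \right)} = 7$ ($k{\left(n \right)} = 6 + 1 = 7$)
$\left(a{\left(7,j{\left(-5 \right)} \right)} + Q\right) k{\left(7 \right)} = \left(- 2 \left(\left(-4\right) \left(-5\right)\right) - 126\right) 7 = \left(\left(-2\right) 20 - 126\right) 7 = \left(-40 - 126\right) 7 = \left(-166\right) 7 = -1162$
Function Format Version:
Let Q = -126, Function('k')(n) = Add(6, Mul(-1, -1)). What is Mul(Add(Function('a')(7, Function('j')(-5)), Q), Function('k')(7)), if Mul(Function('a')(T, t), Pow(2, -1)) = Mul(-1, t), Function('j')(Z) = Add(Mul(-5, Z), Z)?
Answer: -1162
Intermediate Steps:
Function('j')(Z) = Mul(-4, Z)
Function('a')(T, t) = Mul(-2, t) (Function('a')(T, t) = Mul(2, Mul(-1, t)) = Mul(-2, t))
Function('k')(n) = 7 (Function('k')(n) = Add(6, 1) = 7)
Mul(Add(Function('a')(7, Function('j')(-5)), Q), Function('k')(7)) = Mul(Add(Mul(-2, Mul(-4, -5)), -126), 7) = Mul(Add(Mul(-2, 20), -126), 7) = Mul(Add(-40, -126), 7) = Mul(-166, 7) = -1162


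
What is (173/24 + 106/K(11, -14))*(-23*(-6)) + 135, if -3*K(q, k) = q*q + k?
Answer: 307997/428 ≈ 719.62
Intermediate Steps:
K(q, k) = -k/3 - q²/3 (K(q, k) = -(q*q + k)/3 = -(q² + k)/3 = -(k + q²)/3 = -k/3 - q²/3)
(173/24 + 106/K(11, -14))*(-23*(-6)) + 135 = (173/24 + 106/(-⅓*(-14) - ⅓*11²))*(-23*(-6)) + 135 = (173*(1/24) + 106/(14/3 - ⅓*121))*138 + 135 = (173/24 + 106/(14/3 - 121/3))*138 + 135 = (173/24 + 106/(-107/3))*138 + 135 = (173/24 + 106*(-3/107))*138 + 135 = (173/24 - 318/107)*138 + 135 = (10879/2568)*138 + 135 = 250217/428 + 135 = 307997/428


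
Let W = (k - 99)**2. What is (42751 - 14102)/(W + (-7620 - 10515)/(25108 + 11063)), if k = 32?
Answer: 115140331/18039276 ≈ 6.3828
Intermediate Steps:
W = 4489 (W = (32 - 99)**2 = (-67)**2 = 4489)
(42751 - 14102)/(W + (-7620 - 10515)/(25108 + 11063)) = (42751 - 14102)/(4489 + (-7620 - 10515)/(25108 + 11063)) = 28649/(4489 - 18135/36171) = 28649/(4489 - 18135*1/36171) = 28649/(4489 - 2015/4019) = 28649/(18039276/4019) = 28649*(4019/18039276) = 115140331/18039276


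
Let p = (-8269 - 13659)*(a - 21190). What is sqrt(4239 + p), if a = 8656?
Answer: sqrt(274849791) ≈ 16579.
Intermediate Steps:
p = 274845552 (p = (-8269 - 13659)*(8656 - 21190) = -21928*(-12534) = 274845552)
sqrt(4239 + p) = sqrt(4239 + 274845552) = sqrt(274849791)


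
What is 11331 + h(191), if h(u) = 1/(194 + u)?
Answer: 4362436/385 ≈ 11331.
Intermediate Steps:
11331 + h(191) = 11331 + 1/(194 + 191) = 11331 + 1/385 = 4362436/385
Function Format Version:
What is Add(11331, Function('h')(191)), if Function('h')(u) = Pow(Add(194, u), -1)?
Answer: Rational(4362436, 385) ≈ 11331.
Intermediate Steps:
Add(11331, Function('h')(191)) = Add(11331, Pow(Add(194, 191), -1)) = Add(11331, Pow(385, -1)) = Add(11331, Rational(1, 385)) = Rational(4362436, 385)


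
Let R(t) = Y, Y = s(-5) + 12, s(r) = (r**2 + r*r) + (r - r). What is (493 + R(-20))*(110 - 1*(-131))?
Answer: 133755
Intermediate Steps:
s(r) = 2*r**2 (s(r) = (r**2 + r**2) + 0 = 2*r**2 + 0 = 2*r**2)
Y = 62 (Y = 2*(-5)**2 + 12 = 2*25 + 12 = 50 + 12 = 62)
R(t) = 62
(493 + R(-20))*(110 - 1*(-131)) = (493 + 62)*(110 - 1*(-131)) = 555*(110 + 131) = 555*241 = 133755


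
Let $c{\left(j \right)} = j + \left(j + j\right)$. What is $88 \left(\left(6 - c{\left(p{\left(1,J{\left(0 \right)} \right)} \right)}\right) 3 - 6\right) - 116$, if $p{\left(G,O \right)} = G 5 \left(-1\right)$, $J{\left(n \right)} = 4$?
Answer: $4900$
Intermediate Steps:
$p{\left(G,O \right)} = - 5 G$ ($p{\left(G,O \right)} = 5 G \left(-1\right) = - 5 G$)
$c{\left(j \right)} = 3 j$ ($c{\left(j \right)} = j + 2 j = 3 j$)
$88 \left(\left(6 - c{\left(p{\left(1,J{\left(0 \right)} \right)} \right)}\right) 3 - 6\right) - 116 = 88 \left(\left(6 - 3 \left(\left(-5\right) 1\right)\right) 3 - 6\right) - 116 = 88 \left(\left(6 - 3 \left(-5\right)\right) 3 - 6\right) - 116 = 88 \left(\left(6 - -15\right) 3 - 6\right) - 116 = 88 \left(\left(6 + 15\right) 3 - 6\right) - 116 = 88 \left(21 \cdot 3 - 6\right) - 116 = 88 \left(63 - 6\right) - 116 = 88 \cdot 57 - 116 = 5016 - 116 = 4900$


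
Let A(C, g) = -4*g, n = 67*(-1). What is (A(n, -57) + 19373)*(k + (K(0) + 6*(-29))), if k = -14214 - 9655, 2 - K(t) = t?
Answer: -471227641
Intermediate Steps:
K(t) = 2 - t
n = -67
k = -23869
(A(n, -57) + 19373)*(k + (K(0) + 6*(-29))) = (-4*(-57) + 19373)*(-23869 + ((2 - 1*0) + 6*(-29))) = (228 + 19373)*(-23869 + ((2 + 0) - 174)) = 19601*(-23869 + (2 - 174)) = 19601*(-23869 - 172) = 19601*(-24041) = -471227641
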